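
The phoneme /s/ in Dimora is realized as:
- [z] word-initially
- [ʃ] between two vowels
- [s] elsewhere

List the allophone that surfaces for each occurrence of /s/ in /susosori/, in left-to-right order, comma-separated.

Occurrence 1 (position 1): word-initially → [z].
Occurrence 2 (position 3): between two vowels → [ʃ].
Occurrence 3 (position 5): between two vowels → [ʃ].

[z], [ʃ], [ʃ]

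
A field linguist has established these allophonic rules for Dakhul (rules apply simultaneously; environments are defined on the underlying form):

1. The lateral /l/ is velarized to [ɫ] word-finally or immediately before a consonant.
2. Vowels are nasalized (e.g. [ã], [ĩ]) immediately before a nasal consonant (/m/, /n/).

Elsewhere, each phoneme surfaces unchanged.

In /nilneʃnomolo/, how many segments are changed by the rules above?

Segments that undergo a rule: /l/ → [ɫ] (rule 1); /o/ → [õ] (rule 2).
All other segments surface unchanged.

2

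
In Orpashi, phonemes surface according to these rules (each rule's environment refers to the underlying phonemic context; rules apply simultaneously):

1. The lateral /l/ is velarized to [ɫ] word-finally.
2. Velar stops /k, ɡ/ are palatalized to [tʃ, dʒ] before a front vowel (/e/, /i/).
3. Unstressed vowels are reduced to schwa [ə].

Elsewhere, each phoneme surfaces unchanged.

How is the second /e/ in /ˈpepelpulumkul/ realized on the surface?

/e/ meets the environment for rule 3 (in an unstressed syllable) → [ə].

[ə]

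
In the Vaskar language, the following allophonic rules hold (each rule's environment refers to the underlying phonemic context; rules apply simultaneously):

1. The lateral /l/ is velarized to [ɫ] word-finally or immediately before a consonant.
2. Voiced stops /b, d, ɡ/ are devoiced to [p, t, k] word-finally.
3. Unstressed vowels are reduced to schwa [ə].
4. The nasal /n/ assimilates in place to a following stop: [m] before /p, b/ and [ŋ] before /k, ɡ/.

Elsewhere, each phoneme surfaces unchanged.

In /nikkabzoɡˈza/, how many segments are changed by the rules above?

Segments that undergo a rule: /i/ → [ə] (rule 3); /a/ → [ə] (rule 3); /o/ → [ə] (rule 3).
All other segments surface unchanged.

3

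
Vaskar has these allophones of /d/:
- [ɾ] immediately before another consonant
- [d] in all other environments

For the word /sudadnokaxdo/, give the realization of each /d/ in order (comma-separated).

[d], [ɾ], [d]

Occurrence 1 (position 3): no conditioning environment matches → elsewhere allophone [d].
Occurrence 2 (position 5): immediately before another consonant → [ɾ].
Occurrence 3 (position 11): no conditioning environment matches → elsewhere allophone [d].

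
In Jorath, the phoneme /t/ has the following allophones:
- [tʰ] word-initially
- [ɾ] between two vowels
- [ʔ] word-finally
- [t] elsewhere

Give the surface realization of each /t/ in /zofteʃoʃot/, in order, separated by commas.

[t], [ʔ]

Occurrence 1 (position 4): no conditioning environment matches → elsewhere allophone [t].
Occurrence 2 (position 10): word-finally → [ʔ].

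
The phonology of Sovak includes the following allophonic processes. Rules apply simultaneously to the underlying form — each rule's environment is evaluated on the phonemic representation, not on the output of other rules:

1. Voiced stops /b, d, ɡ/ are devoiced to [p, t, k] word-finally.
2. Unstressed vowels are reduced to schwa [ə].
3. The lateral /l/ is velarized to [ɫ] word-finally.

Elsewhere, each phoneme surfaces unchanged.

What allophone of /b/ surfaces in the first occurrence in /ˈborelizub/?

[b]

/b/ (word-initial) fails the environment for rule 1, so it stays [b].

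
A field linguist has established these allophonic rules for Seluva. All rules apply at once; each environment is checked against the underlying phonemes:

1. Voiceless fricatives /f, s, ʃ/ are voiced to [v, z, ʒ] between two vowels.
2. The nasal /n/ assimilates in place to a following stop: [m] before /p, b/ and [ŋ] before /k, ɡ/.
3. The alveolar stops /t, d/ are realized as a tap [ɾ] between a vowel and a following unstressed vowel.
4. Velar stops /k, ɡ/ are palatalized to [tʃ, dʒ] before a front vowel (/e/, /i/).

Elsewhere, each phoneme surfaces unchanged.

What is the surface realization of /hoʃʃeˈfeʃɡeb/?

[hoʃʃeˈveʃdʒeb]

/h/ stays [h].
/o/ — not in any rule's target class → [o].
/ʃ/ (between /o/ and /ʃ/) fails the environment for rule 1, so it stays [ʃ].
/ʃ/ — between /ʃ/ and /e/; rule 1 does not apply here → [ʃ].
/e/ — not in any rule's target class → [e].
/f/ — between /e/ and /e/, between two vowels — surfaces as [v] (rule 1).
/e/ (between /f/ and /ʃ/): no rule targets it → [e].
/ʃ/ (between /e/ and /ɡ/) is in the target of rule 1 but the environment (between two vowels) is not met → [ʃ].
/ɡ/ (between /ʃ/ and /e/) occurs before a front vowel → [dʒ] by rule 4.
/e/ (between /ɡ/ and /b/): no rule targets it → [e].
/b/ stays [b].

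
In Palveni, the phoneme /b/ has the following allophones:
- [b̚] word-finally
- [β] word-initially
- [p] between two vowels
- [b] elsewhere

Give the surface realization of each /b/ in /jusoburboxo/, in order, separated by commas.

[p], [b]

Occurrence 1 (position 5): between two vowels → [p].
Occurrence 2 (position 8): no conditioning environment matches → elsewhere allophone [b].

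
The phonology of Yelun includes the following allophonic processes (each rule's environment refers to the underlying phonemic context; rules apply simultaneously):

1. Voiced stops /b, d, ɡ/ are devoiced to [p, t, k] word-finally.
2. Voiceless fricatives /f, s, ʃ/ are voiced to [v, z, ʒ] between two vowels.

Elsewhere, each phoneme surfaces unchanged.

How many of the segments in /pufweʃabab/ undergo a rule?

Segments that undergo a rule: /ʃ/ → [ʒ] (rule 2); /b/ → [p] (rule 1).
All other segments surface unchanged.

2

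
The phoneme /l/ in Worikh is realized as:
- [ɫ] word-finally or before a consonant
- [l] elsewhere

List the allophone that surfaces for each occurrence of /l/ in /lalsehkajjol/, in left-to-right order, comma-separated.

[l], [ɫ], [ɫ]

Occurrence 1 (position 1): no conditioning environment matches → elsewhere allophone [l].
Occurrence 2 (position 3): word-finally or before a consonant → [ɫ].
Occurrence 3 (position 12): word-finally or before a consonant → [ɫ].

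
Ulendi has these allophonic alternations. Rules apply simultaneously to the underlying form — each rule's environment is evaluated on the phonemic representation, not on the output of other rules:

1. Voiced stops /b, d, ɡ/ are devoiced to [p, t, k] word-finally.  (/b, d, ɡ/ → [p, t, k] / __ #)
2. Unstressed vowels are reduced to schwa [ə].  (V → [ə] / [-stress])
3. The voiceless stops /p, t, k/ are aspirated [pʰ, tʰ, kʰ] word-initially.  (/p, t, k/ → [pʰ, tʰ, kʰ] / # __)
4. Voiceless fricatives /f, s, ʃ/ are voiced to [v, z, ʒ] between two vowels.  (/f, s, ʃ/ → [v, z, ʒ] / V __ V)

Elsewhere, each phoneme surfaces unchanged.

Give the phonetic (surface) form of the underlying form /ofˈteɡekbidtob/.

[əfˈteɡəkbədtəp]

/o/ — word-initial, in an unstressed syllable — surfaces as [ə] (rule 2).
/f/ (between /o/ and /t/): rule 4 targets it, but not between two vowels → unchanged [f].
/t/ (between /f/ and /e/) fails the environment for rule 3, so it stays [t].
/e/ (between /t/ and /ɡ/): rule 2 targets it, but not in an unstressed syllable → unchanged [e].
/ɡ/ (between /e/ and /e/) is in the target of rule 1 but the environment (word-finally) is not met → [ɡ].
/e/ (between /ɡ/ and /k/): in an unstressed syllable, so rule 2 applies → [ə].
/k/ (between /e/ and /b/) fails the environment for rule 3, so it stays [k].
/b/ (between /k/ and /i/) fails the environment for rule 1, so it stays [b].
/i/ (between /b/ and /d/) occurs in an unstressed syllable → [ə] by rule 2.
/d/ (between /i/ and /t/): rule 1 targets it, but not word-finally → unchanged [d].
/t/ (between /d/ and /o/): rule 3 targets it, but not word-initially → unchanged [t].
/o/ (between /t/ and /b/) occurs in an unstressed syllable → [ə] by rule 2.
/b/ — word-final, word-finally — surfaces as [p] (rule 1).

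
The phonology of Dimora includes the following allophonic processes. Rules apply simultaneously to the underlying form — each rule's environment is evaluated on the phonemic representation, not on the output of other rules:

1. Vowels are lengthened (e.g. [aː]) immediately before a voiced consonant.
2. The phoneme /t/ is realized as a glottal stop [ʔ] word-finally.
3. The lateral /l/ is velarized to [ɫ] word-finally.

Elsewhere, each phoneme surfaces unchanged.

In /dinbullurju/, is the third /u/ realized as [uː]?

/u/ (word-final) is in the target of rule 1 but the environment (before a voiced consonant) is not met → [u].
The actual realization is [u], not [uː].

No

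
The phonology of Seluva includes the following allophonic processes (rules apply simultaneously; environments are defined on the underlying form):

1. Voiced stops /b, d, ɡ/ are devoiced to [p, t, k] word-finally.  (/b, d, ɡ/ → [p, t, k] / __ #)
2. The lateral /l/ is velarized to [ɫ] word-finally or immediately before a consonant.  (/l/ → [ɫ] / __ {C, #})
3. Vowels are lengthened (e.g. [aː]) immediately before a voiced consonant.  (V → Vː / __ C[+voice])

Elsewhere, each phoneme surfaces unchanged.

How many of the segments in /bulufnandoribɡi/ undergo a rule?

4

Segments that undergo a rule: /u/ → [uː] (rule 3); /a/ → [aː] (rule 3); /o/ → [oː] (rule 3); /i/ → [iː] (rule 3).
All other segments surface unchanged.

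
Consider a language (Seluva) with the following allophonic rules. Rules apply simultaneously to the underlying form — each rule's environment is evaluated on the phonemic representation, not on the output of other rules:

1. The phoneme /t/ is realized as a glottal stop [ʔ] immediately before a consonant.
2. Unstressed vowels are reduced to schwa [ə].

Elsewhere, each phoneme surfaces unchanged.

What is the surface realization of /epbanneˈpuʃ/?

/e/ (word-initial): in an unstressed syllable, so rule 2 applies → [ə].
/p/ stays [p].
/b/ — not in any rule's target class → [b].
Rule 2 applies to /a/ (between /b/ and /n/: in an unstressed syllable) → [ə].
/n/ (between /a/ and /n/): no rule targets it → [n].
/n/ stays [n].
Rule 2 applies to /e/ (between /n/ and /p/: in an unstressed syllable) → [ə].
/p/ (between /e/ and /u/): no rule targets it → [p].
/u/ (between /p/ and /ʃ/): rule 2 targets it, but not in an unstressed syllable → unchanged [u].
/ʃ/ stays [ʃ].

[əpbənnəˈpuʃ]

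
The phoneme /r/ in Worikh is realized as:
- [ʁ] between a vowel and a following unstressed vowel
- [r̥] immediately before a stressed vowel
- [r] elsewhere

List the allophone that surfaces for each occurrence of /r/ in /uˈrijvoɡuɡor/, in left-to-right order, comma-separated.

Occurrence 1 (position 2): immediately before a stressed vowel → [r̥].
Occurrence 2 (position 11): no conditioning environment matches → elsewhere allophone [r].

[r̥], [r]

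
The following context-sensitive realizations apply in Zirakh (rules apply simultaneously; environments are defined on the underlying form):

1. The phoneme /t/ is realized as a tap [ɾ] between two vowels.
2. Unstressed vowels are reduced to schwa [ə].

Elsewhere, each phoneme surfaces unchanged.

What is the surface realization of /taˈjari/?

[təˈjarə]

/t/ (word-initial) is in the target of rule 1 but the environment (between two vowels) is not met → [t].
Rule 2 applies to /a/ (between /t/ and /j/: in an unstressed syllable) → [ə].
/j/ (between /a/ and /a/): no rule targets it → [j].
/a/ — between /j/ and /r/; rule 2 does not apply here → [a].
/r/ — not in any rule's target class → [r].
/i/ (word-final): in an unstressed syllable, so rule 2 applies → [ə].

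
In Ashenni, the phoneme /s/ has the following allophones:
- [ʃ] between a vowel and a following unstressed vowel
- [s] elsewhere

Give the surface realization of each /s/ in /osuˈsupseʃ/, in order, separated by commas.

Occurrence 1 (position 2): between a vowel and a following unstressed vowel → [ʃ].
Occurrence 2 (position 4): no conditioning environment matches → elsewhere allophone [s].
Occurrence 3 (position 7): no conditioning environment matches → elsewhere allophone [s].

[ʃ], [s], [s]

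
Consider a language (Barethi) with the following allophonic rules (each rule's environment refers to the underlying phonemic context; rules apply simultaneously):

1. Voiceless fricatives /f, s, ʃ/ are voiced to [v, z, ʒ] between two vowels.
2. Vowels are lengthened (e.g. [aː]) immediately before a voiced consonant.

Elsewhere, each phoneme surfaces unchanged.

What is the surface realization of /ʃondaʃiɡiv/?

[ʃoːndaʒiːɡiːv]

/ʃ/ (word-initial) fails the environment for rule 1, so it stays [ʃ].
/o/ meets the environment for rule 2 (before a voiced consonant) → [oː].
/a/ (between /d/ and /ʃ/): rule 2 targets it, but not before a voiced consonant → unchanged [a].
/ʃ/ (between /a/ and /i/) occurs between two vowels → [ʒ] by rule 1.
/i/ — between /ʃ/ and /ɡ/, before a voiced consonant — surfaces as [iː] (rule 2).
/i/ (between /ɡ/ and /v/): before a voiced consonant, so rule 2 applies → [iː].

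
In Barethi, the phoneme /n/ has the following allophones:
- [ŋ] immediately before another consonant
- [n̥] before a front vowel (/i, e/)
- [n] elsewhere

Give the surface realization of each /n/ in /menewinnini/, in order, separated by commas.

[n̥], [ŋ], [n̥], [n̥]

Occurrence 1 (position 3): before a front vowel (/i, e/) → [n̥].
Occurrence 2 (position 7): immediately before another consonant → [ŋ].
Occurrence 3 (position 8): before a front vowel (/i, e/) → [n̥].
Occurrence 4 (position 10): before a front vowel (/i, e/) → [n̥].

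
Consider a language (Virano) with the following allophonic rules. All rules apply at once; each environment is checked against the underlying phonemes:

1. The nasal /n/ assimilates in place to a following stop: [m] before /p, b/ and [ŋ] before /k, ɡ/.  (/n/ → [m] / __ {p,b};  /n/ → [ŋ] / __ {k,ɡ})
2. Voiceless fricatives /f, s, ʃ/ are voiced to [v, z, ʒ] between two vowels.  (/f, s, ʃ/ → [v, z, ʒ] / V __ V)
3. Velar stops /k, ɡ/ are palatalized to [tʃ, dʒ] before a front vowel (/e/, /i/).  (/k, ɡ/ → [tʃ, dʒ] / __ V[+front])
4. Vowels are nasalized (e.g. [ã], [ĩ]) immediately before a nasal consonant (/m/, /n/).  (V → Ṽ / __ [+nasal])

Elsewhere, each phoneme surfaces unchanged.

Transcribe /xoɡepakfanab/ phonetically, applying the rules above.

/o/ (between /x/ and /ɡ/) fails the environment for rule 4, so it stays [o].
/ɡ/ — between /o/ and /e/, before a front vowel — surfaces as [dʒ] (rule 3).
/e/ (between /ɡ/ and /p/): rule 4 targets it, but not before a nasal consonant → unchanged [e].
/a/ (between /p/ and /k/): rule 4 targets it, but not before a nasal consonant → unchanged [a].
/k/ (between /a/ and /f/) is in the target of rule 3 but the environment (before a front vowel) is not met → [k].
/f/ (between /k/ and /a/): rule 2 targets it, but not between two vowels → unchanged [f].
/a/ — between /f/ and /n/, before a nasal consonant — surfaces as [ã] (rule 4).
/n/ (between /a/ and /a/) fails the environment for rule 1, so it stays [n].
/a/ (between /n/ and /b/) is in the target of rule 4 but the environment (before a nasal consonant) is not met → [a].

[xodʒepakfãnab]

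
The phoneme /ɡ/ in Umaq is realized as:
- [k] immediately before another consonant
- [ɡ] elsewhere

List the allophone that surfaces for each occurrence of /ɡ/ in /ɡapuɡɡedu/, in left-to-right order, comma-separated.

Occurrence 1 (position 1): no conditioning environment matches → elsewhere allophone [ɡ].
Occurrence 2 (position 5): immediately before another consonant → [k].
Occurrence 3 (position 6): no conditioning environment matches → elsewhere allophone [ɡ].

[ɡ], [k], [ɡ]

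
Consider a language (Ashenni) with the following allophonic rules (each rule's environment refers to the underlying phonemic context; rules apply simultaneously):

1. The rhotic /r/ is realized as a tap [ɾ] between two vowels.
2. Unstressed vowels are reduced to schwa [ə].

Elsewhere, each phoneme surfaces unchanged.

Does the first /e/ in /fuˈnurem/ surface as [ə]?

/e/ meets the environment for rule 2 (in an unstressed syllable) → [ə].
The actual realization is [ə], which matches [ə].

Yes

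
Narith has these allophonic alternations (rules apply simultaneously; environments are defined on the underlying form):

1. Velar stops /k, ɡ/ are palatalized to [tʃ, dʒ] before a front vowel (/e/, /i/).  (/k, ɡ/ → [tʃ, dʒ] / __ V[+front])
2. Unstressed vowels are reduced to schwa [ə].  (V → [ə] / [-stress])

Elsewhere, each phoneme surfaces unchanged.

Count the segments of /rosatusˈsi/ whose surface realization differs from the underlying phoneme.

Segments that undergo a rule: /o/ → [ə] (rule 2); /a/ → [ə] (rule 2); /u/ → [ə] (rule 2).
All other segments surface unchanged.

3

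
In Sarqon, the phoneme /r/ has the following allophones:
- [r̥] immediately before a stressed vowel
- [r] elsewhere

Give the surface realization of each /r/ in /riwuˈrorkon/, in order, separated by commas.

Occurrence 1 (position 1): no conditioning environment matches → elsewhere allophone [r].
Occurrence 2 (position 5): immediately before a stressed vowel → [r̥].
Occurrence 3 (position 7): no conditioning environment matches → elsewhere allophone [r].

[r], [r̥], [r]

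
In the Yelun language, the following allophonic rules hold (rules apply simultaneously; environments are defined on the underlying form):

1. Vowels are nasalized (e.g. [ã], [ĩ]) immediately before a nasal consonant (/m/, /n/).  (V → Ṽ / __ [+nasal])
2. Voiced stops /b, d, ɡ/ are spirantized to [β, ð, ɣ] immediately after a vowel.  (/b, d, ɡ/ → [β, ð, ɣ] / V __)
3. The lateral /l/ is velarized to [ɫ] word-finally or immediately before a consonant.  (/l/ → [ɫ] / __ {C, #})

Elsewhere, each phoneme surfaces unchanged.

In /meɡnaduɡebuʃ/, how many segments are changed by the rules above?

4

Segments that undergo a rule: /ɡ/ → [ɣ] (rule 2); /d/ → [ð] (rule 2); /ɡ/ → [ɣ] (rule 2); /b/ → [β] (rule 2).
All other segments surface unchanged.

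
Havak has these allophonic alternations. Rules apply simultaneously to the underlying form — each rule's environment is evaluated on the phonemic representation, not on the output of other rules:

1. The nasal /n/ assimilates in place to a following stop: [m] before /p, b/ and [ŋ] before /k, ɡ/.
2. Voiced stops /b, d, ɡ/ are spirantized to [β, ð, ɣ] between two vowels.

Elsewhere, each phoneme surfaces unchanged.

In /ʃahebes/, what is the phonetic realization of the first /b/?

[β]

/b/ — between /e/ and /e/, between two vowels — surfaces as [β] (rule 2).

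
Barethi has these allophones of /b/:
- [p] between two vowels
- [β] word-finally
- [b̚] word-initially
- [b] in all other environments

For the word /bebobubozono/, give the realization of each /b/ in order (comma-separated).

Occurrence 1 (position 1): word-initially → [b̚].
Occurrence 2 (position 3): between two vowels → [p].
Occurrence 3 (position 5): between two vowels → [p].
Occurrence 4 (position 7): between two vowels → [p].

[b̚], [p], [p], [p]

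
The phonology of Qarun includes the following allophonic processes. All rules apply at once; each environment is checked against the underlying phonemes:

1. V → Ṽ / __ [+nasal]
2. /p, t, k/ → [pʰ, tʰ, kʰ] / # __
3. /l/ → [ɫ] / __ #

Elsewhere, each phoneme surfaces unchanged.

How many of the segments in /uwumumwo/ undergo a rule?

Segments that undergo a rule: /u/ → [ũ] (rule 1); /u/ → [ũ] (rule 1).
All other segments surface unchanged.

2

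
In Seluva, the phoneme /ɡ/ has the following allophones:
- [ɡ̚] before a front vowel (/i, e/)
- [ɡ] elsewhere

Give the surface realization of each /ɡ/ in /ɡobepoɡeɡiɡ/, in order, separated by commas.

Occurrence 1 (position 1): no conditioning environment matches → elsewhere allophone [ɡ].
Occurrence 2 (position 7): before a front vowel (/i, e/) → [ɡ̚].
Occurrence 3 (position 9): before a front vowel (/i, e/) → [ɡ̚].
Occurrence 4 (position 11): no conditioning environment matches → elsewhere allophone [ɡ].

[ɡ], [ɡ̚], [ɡ̚], [ɡ]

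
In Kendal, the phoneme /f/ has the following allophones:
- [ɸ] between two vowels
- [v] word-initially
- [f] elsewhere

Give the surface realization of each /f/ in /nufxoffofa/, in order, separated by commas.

Occurrence 1 (position 3): no conditioning environment matches → elsewhere allophone [f].
Occurrence 2 (position 6): no conditioning environment matches → elsewhere allophone [f].
Occurrence 3 (position 7): no conditioning environment matches → elsewhere allophone [f].
Occurrence 4 (position 9): between two vowels → [ɸ].

[f], [f], [f], [ɸ]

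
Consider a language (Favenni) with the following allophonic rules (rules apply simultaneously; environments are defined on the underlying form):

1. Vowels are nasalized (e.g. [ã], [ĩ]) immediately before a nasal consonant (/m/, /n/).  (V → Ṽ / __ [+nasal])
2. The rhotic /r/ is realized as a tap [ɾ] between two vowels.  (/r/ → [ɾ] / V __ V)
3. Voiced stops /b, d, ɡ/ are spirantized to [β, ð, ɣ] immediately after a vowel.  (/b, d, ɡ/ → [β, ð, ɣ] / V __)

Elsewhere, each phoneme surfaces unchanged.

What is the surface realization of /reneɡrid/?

[rẽneɣrið]

/r/ (word-initial) is in the target of rule 2 but the environment (between two vowels) is not met → [r].
/e/ (between /r/ and /n/) occurs before a nasal consonant → [ẽ] by rule 1.
/n/ stays [n].
/e/ (between /n/ and /ɡ/) is in the target of rule 1 but the environment (before a nasal consonant) is not met → [e].
/ɡ/ (between /e/ and /r/): immediately after a vowel, so rule 3 applies → [ɣ].
/r/ — between /ɡ/ and /i/; rule 2 does not apply here → [r].
/i/ (between /r/ and /d/) is in the target of rule 1 but the environment (before a nasal consonant) is not met → [i].
Rule 3 applies to /d/ (word-final: immediately after a vowel) → [ð].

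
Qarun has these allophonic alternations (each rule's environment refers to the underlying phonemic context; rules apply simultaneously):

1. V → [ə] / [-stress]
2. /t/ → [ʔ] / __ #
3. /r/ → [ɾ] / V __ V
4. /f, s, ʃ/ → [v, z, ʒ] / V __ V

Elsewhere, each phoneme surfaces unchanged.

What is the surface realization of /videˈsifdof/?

[vədəˈzifdəf]

/v/ (word-initial): no rule targets it → [v].
/i/ meets the environment for rule 1 (in an unstressed syllable) → [ə].
/d/ (between /i/ and /e/) is unaffected → [d].
Rule 1 applies to /e/ (between /d/ and /s/: in an unstressed syllable) → [ə].
/s/ (between /e/ and /i/) occurs between two vowels → [z] by rule 4.
/i/ (between /s/ and /f/) fails the environment for rule 1, so it stays [i].
/f/ (between /i/ and /d/) is in the target of rule 4 but the environment (between two vowels) is not met → [f].
/d/ (between /f/ and /o/) is unaffected → [d].
/o/ meets the environment for rule 1 (in an unstressed syllable) → [ə].
/f/ (word-final): rule 4 targets it, but not between two vowels → unchanged [f].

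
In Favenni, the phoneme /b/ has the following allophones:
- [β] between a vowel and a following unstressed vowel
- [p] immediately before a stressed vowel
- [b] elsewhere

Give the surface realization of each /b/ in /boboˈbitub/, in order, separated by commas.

[b], [β], [p], [b]

Occurrence 1 (position 1): no conditioning environment matches → elsewhere allophone [b].
Occurrence 2 (position 3): between a vowel and a following unstressed vowel → [β].
Occurrence 3 (position 5): immediately before a stressed vowel → [p].
Occurrence 4 (position 9): no conditioning environment matches → elsewhere allophone [b].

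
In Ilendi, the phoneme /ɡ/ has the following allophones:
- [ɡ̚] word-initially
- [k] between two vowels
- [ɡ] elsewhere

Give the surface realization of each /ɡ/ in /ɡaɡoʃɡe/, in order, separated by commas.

Occurrence 1 (position 1): word-initially → [ɡ̚].
Occurrence 2 (position 3): between two vowels → [k].
Occurrence 3 (position 6): no conditioning environment matches → elsewhere allophone [ɡ].

[ɡ̚], [k], [ɡ]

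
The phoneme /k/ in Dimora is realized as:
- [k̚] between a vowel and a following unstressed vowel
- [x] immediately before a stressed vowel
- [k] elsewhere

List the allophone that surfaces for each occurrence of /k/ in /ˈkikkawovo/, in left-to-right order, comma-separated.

[x], [k], [k]

Occurrence 1 (position 1): immediately before a stressed vowel → [x].
Occurrence 2 (position 3): no conditioning environment matches → elsewhere allophone [k].
Occurrence 3 (position 4): no conditioning environment matches → elsewhere allophone [k].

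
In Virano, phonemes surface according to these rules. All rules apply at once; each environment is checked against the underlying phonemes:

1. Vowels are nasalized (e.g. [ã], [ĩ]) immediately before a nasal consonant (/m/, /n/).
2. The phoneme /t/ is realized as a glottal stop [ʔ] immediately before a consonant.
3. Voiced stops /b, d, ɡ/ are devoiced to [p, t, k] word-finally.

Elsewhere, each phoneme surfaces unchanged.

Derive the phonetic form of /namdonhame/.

/n/ — not in any rule's target class → [n].
/a/ meets the environment for rule 1 (before a nasal consonant) → [ã].
/m/ — not in any rule's target class → [m].
/d/ (between /m/ and /o/) is in the target of rule 3 but the environment (word-finally) is not met → [d].
/o/ (between /d/ and /n/): before a nasal consonant, so rule 1 applies → [õ].
/n/ (between /o/ and /h/): no rule targets it → [n].
/h/ stays [h].
/a/ — between /h/ and /m/, before a nasal consonant — surfaces as [ã] (rule 1).
/m/ stays [m].
/e/ (word-final) is in the target of rule 1 but the environment (before a nasal consonant) is not met → [e].

[nãmdõnhãme]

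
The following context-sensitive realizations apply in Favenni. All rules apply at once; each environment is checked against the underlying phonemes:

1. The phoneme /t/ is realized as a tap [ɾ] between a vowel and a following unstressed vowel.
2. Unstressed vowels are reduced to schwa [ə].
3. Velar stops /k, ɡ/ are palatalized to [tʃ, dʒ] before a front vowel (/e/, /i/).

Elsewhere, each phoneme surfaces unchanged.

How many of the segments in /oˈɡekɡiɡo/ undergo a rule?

5

Segments that undergo a rule: /o/ → [ə] (rule 2); /ɡ/ → [dʒ] (rule 3); /ɡ/ → [dʒ] (rule 3); /i/ → [ə] (rule 2); /o/ → [ə] (rule 2).
All other segments surface unchanged.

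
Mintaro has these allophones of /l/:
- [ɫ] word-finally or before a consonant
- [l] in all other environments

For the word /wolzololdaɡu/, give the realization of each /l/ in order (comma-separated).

[ɫ], [l], [ɫ]

Occurrence 1 (position 3): word-finally or before a consonant → [ɫ].
Occurrence 2 (position 6): no conditioning environment matches → elsewhere allophone [l].
Occurrence 3 (position 8): word-finally or before a consonant → [ɫ].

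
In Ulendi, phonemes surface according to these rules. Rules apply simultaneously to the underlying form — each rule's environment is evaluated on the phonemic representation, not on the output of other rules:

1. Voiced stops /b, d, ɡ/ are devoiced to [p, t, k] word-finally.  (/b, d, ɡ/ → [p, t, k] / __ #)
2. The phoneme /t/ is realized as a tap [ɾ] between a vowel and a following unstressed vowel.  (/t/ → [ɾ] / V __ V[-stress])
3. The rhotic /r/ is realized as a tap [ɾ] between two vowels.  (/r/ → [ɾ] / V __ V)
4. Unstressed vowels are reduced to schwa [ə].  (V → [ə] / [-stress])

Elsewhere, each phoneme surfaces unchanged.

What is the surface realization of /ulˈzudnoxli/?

[əlˈzudnəxlə]

/u/ (word-initial) occurs in an unstressed syllable → [ə] by rule 4.
/l/ (between /u/ and /z/): no rule targets it → [l].
/z/ stays [z].
/u/ (between /z/ and /d/) is in the target of rule 4 but the environment (in an unstressed syllable) is not met → [u].
/d/ (between /u/ and /n/) is in the target of rule 1 but the environment (word-finally) is not met → [d].
/n/ — not in any rule's target class → [n].
Rule 4 applies to /o/ (between /n/ and /x/: in an unstressed syllable) → [ə].
/x/ (between /o/ and /l/): no rule targets it → [x].
/l/ stays [l].
/i/ meets the environment for rule 4 (in an unstressed syllable) → [ə].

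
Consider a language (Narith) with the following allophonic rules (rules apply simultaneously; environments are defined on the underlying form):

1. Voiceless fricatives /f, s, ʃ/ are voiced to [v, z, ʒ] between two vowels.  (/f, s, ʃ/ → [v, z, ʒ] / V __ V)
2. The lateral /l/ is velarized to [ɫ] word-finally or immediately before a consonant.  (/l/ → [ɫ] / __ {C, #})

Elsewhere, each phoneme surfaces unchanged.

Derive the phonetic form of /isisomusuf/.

/i/ stays [i].
Rule 1 applies to /s/ (between /i/ and /i/: between two vowels) → [z].
/i/ (between /s/ and /s/) is unaffected → [i].
/s/ (between /i/ and /o/): between two vowels, so rule 1 applies → [z].
/o/ (between /s/ and /m/): no rule targets it → [o].
/m/ (between /o/ and /u/) is unaffected → [m].
/u/ (between /m/ and /s/) is unaffected → [u].
/s/ — between /u/ and /u/, between two vowels — surfaces as [z] (rule 1).
/u/ (between /s/ and /f/): no rule targets it → [u].
/f/ (word-final): rule 1 targets it, but not between two vowels → unchanged [f].

[izizomuzuf]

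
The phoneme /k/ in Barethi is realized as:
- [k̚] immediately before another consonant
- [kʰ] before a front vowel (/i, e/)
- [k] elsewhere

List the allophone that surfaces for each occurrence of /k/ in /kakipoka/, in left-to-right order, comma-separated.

Occurrence 1 (position 1): no conditioning environment matches → elsewhere allophone [k].
Occurrence 2 (position 3): before a front vowel (/i, e/) → [kʰ].
Occurrence 3 (position 7): no conditioning environment matches → elsewhere allophone [k].

[k], [kʰ], [k]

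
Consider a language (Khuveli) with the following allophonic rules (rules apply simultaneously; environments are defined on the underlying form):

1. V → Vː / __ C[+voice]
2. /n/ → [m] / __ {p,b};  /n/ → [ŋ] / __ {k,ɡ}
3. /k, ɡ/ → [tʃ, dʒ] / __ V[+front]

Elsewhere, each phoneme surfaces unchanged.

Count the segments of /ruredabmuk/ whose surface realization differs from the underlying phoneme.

3

Segments that undergo a rule: /u/ → [uː] (rule 1); /e/ → [eː] (rule 1); /a/ → [aː] (rule 1).
All other segments surface unchanged.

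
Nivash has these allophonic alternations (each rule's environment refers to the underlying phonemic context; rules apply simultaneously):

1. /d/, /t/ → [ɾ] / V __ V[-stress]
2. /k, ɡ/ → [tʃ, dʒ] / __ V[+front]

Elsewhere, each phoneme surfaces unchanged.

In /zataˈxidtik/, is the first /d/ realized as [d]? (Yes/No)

/d/ — between /i/ and /t/; rule 1 does not apply here → [d].
The actual realization is [d], which matches [d].

Yes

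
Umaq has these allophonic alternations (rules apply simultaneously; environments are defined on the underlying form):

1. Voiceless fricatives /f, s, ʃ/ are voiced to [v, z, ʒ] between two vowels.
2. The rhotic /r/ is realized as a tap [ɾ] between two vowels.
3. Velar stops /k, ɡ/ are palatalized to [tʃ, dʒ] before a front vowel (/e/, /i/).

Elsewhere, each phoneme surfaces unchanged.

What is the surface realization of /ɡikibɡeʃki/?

Rule 3 applies to /ɡ/ (word-initial: before a front vowel) → [dʒ].
/k/ — between /i/ and /i/, before a front vowel — surfaces as [tʃ] (rule 3).
Rule 3 applies to /ɡ/ (between /b/ and /e/: before a front vowel) → [dʒ].
/ʃ/ — between /e/ and /k/; rule 1 does not apply here → [ʃ].
/k/ (between /ʃ/ and /i/): before a front vowel, so rule 3 applies → [tʃ].

[dʒitʃibdʒeʃtʃi]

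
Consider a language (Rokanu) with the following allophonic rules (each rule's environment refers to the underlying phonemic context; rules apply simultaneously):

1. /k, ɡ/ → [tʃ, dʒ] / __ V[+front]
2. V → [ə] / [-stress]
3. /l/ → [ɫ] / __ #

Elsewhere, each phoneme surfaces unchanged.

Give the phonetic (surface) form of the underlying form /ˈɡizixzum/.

/ɡ/ (word-initial) occurs before a front vowel → [dʒ] by rule 1.
/i/ — between /ɡ/ and /z/; rule 2 does not apply here → [i].
/z/ — not in any rule's target class → [z].
/i/ (between /z/ and /x/) occurs in an unstressed syllable → [ə] by rule 2.
/x/ — not in any rule's target class → [x].
/z/ (between /x/ and /u/): no rule targets it → [z].
/u/ meets the environment for rule 2 (in an unstressed syllable) → [ə].
/m/ (word-final) is unaffected → [m].

[ˈdʒizəxzəm]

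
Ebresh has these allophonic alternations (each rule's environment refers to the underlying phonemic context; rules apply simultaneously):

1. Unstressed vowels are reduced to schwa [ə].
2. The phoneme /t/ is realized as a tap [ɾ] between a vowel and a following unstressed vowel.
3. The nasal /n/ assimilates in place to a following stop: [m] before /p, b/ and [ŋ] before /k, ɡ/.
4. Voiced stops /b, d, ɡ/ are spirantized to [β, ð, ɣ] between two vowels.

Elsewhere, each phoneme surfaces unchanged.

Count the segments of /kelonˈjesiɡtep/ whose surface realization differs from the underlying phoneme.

Segments that undergo a rule: /e/ → [ə] (rule 1); /o/ → [ə] (rule 1); /i/ → [ə] (rule 1); /e/ → [ə] (rule 1).
All other segments surface unchanged.

4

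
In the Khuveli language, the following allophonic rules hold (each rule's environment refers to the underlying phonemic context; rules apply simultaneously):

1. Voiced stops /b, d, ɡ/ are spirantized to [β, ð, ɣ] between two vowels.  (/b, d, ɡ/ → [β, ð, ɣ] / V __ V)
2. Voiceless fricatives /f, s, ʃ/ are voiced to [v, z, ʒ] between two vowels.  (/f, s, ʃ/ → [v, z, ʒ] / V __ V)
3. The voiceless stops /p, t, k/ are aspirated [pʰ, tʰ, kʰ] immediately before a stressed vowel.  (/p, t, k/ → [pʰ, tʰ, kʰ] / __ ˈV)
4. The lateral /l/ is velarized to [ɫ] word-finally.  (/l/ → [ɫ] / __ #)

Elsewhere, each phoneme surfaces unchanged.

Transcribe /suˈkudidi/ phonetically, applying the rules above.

[suˈkʰuðiði]

/s/ (word-initial) fails the environment for rule 2, so it stays [s].
/u/ (between /s/ and /k/) is unaffected → [u].
/k/ meets the environment for rule 3 (immediately before a stressed vowel) → [kʰ].
/u/ (between /k/ and /d/) is unaffected → [u].
/d/ (between /u/ and /i/) occurs between two vowels → [ð] by rule 1.
/i/ stays [i].
/d/ (between /i/ and /i/) occurs between two vowels → [ð] by rule 1.
/i/ — not in any rule's target class → [i].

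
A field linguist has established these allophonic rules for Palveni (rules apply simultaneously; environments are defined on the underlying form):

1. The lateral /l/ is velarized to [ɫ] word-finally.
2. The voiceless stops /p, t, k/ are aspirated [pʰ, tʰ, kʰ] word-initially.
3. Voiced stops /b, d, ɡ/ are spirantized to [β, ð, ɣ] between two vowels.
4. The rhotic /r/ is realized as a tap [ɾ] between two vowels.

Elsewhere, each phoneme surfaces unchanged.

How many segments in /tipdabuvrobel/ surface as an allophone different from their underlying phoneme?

Segments that undergo a rule: /t/ → [tʰ] (rule 2); /b/ → [β] (rule 3); /b/ → [β] (rule 3); /l/ → [ɫ] (rule 1).
All other segments surface unchanged.

4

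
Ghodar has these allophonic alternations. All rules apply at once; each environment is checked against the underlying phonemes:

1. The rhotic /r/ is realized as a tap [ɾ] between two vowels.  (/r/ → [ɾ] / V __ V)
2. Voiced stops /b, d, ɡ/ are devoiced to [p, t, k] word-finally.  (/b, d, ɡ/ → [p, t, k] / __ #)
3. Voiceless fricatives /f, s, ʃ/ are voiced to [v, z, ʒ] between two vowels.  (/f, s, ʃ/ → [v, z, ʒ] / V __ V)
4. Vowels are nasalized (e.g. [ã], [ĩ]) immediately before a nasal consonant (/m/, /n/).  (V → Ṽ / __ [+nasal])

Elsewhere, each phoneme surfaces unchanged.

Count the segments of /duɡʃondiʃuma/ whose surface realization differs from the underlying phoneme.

Segments that undergo a rule: /o/ → [õ] (rule 4); /ʃ/ → [ʒ] (rule 3); /u/ → [ũ] (rule 4).
All other segments surface unchanged.

3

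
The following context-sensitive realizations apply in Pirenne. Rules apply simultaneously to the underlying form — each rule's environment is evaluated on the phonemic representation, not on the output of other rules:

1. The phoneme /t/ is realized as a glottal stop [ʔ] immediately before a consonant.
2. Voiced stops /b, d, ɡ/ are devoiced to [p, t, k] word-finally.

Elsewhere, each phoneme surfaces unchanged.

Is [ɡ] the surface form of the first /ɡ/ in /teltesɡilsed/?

Yes

/ɡ/ — between /s/ and /i/; rule 2 does not apply here → [ɡ].
The actual realization is [ɡ], which matches [ɡ].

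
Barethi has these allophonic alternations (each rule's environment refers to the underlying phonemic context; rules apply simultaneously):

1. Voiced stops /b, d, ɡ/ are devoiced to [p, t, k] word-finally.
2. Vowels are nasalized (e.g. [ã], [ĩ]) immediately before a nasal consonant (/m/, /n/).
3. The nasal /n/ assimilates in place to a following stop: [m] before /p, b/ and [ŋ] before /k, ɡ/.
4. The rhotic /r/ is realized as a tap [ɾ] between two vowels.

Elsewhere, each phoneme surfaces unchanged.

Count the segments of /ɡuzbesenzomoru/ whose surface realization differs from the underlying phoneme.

3

Segments that undergo a rule: /e/ → [ẽ] (rule 2); /o/ → [õ] (rule 2); /r/ → [ɾ] (rule 4).
All other segments surface unchanged.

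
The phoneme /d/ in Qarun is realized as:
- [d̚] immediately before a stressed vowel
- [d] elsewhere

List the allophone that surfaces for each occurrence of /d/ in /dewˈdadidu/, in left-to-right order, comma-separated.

[d], [d̚], [d], [d]

Occurrence 1 (position 1): no conditioning environment matches → elsewhere allophone [d].
Occurrence 2 (position 4): immediately before a stressed vowel → [d̚].
Occurrence 3 (position 6): no conditioning environment matches → elsewhere allophone [d].
Occurrence 4 (position 8): no conditioning environment matches → elsewhere allophone [d].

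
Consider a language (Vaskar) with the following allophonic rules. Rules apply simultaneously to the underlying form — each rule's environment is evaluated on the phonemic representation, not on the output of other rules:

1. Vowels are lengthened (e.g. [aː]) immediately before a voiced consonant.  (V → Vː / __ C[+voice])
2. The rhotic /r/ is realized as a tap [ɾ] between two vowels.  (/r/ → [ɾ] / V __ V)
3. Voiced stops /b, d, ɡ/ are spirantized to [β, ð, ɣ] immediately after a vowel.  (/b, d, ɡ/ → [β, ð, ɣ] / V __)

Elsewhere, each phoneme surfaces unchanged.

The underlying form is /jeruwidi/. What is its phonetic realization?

/e/ (between /j/ and /r/) occurs before a voiced consonant → [eː] by rule 1.
/r/ (between /e/ and /u/) occurs between two vowels → [ɾ] by rule 2.
/u/ meets the environment for rule 1 (before a voiced consonant) → [uː].
/i/ — between /w/ and /d/, before a voiced consonant — surfaces as [iː] (rule 1).
/d/ — between /i/ and /i/, immediately after a vowel — surfaces as [ð] (rule 3).
/i/ — word-final; rule 1 does not apply here → [i].

[jeːɾuːwiːði]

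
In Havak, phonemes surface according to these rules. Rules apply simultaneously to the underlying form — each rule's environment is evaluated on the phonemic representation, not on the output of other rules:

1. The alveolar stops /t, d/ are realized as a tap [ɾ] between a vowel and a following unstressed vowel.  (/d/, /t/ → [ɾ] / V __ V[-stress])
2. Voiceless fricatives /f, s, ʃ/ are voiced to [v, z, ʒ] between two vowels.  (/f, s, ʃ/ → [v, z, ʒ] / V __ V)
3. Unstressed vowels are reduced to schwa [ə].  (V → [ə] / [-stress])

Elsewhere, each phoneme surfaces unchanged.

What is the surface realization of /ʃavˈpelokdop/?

[ʃəvˈpeləkdəp]

/ʃ/ (word-initial) is in the target of rule 2 but the environment (between two vowels) is not met → [ʃ].
/a/ meets the environment for rule 3 (in an unstressed syllable) → [ə].
/v/ — not in any rule's target class → [v].
/p/ (between /v/ and /e/): no rule targets it → [p].
/e/ (between /p/ and /l/) fails the environment for rule 3, so it stays [e].
/l/ — not in any rule's target class → [l].
/o/ (between /l/ and /k/): in an unstressed syllable, so rule 3 applies → [ə].
/k/ (between /o/ and /d/) is unaffected → [k].
/d/ — between /k/ and /o/; rule 1 does not apply here → [d].
/o/ meets the environment for rule 3 (in an unstressed syllable) → [ə].
/p/ — not in any rule's target class → [p].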